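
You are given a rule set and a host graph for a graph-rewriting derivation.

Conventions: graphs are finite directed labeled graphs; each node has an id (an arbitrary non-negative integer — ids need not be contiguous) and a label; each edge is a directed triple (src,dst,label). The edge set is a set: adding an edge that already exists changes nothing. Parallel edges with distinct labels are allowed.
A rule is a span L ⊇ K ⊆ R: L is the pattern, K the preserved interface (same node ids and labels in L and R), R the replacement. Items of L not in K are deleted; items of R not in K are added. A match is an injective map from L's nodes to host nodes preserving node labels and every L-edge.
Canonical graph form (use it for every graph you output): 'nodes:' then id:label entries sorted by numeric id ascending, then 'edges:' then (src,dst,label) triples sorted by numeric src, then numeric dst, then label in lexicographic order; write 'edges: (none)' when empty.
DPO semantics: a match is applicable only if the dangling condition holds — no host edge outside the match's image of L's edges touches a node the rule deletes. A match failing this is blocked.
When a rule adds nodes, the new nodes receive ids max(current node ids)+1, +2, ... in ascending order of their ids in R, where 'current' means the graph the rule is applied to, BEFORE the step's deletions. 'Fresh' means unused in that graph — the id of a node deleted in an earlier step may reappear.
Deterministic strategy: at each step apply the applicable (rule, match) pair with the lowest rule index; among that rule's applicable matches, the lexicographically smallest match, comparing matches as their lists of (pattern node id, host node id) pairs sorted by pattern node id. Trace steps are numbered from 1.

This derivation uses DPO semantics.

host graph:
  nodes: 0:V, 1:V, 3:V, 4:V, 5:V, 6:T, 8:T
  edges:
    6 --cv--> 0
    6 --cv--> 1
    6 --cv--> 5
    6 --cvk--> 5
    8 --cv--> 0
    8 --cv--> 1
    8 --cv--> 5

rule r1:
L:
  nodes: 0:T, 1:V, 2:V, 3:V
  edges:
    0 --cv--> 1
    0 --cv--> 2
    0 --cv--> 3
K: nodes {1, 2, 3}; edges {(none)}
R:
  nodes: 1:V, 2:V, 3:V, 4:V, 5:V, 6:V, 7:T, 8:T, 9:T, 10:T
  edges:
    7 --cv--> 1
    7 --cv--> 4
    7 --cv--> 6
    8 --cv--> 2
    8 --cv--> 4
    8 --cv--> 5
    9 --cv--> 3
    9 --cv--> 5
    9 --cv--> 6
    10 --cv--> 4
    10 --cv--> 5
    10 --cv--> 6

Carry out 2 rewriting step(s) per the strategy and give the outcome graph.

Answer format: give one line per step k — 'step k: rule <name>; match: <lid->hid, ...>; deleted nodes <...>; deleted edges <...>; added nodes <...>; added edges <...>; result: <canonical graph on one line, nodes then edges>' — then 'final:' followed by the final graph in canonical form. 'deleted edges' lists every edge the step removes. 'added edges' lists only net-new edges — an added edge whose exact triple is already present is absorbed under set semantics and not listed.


step 1: rule r1; match: 0->8, 1->0, 2->1, 3->5; deleted nodes 8; deleted edges (8,0,cv); (8,1,cv); (8,5,cv); added nodes 9, 10, 11, 12, 13, 14, 15; added edges (12,0,cv); (12,9,cv); (12,11,cv); (13,1,cv); (13,9,cv); (13,10,cv); (14,5,cv); (14,10,cv); (14,11,cv); (15,9,cv); (15,10,cv); (15,11,cv); result: nodes: 0:V, 1:V, 3:V, 4:V, 5:V, 6:T, 9:V, 10:V, 11:V, 12:T, 13:T, 14:T, 15:T edges: (6,0,cv); (6,1,cv); (6,5,cv); (6,5,cvk); (12,0,cv); (12,9,cv); (12,11,cv); (13,1,cv); (13,9,cv); (13,10,cv); (14,5,cv); (14,10,cv); (14,11,cv); (15,9,cv); (15,10,cv); (15,11,cv)
step 2: rule r1; match: 0->12, 1->0, 2->9, 3->11; deleted nodes 12; deleted edges (12,0,cv); (12,9,cv); (12,11,cv); added nodes 16, 17, 18, 19, 20, 21, 22; added edges (19,0,cv); (19,16,cv); (19,18,cv); (20,9,cv); (20,16,cv); (20,17,cv); (21,11,cv); (21,17,cv); (21,18,cv); (22,16,cv); (22,17,cv); (22,18,cv); result: nodes: 0:V, 1:V, 3:V, 4:V, 5:V, 6:T, 9:V, 10:V, 11:V, 13:T, 14:T, 15:T, 16:V, 17:V, 18:V, 19:T, 20:T, 21:T, 22:T edges: (6,0,cv); (6,1,cv); (6,5,cv); (6,5,cvk); (13,1,cv); (13,9,cv); (13,10,cv); (14,5,cv); (14,10,cv); (14,11,cv); (15,9,cv); (15,10,cv); (15,11,cv); (19,0,cv); (19,16,cv); (19,18,cv); (20,9,cv); (20,16,cv); (20,17,cv); (21,11,cv); (21,17,cv); (21,18,cv); (22,16,cv); (22,17,cv); (22,18,cv)
final:
nodes: 0:V, 1:V, 3:V, 4:V, 5:V, 6:T, 9:V, 10:V, 11:V, 13:T, 14:T, 15:T, 16:V, 17:V, 18:V, 19:T, 20:T, 21:T, 22:T
edges: (6,0,cv); (6,1,cv); (6,5,cv); (6,5,cvk); (13,1,cv); (13,9,cv); (13,10,cv); (14,5,cv); (14,10,cv); (14,11,cv); (15,9,cv); (15,10,cv); (15,11,cv); (19,0,cv); (19,16,cv); (19,18,cv); (20,9,cv); (20,16,cv); (20,17,cv); (21,11,cv); (21,17,cv); (21,18,cv); (22,16,cv); (22,17,cv); (22,18,cv)


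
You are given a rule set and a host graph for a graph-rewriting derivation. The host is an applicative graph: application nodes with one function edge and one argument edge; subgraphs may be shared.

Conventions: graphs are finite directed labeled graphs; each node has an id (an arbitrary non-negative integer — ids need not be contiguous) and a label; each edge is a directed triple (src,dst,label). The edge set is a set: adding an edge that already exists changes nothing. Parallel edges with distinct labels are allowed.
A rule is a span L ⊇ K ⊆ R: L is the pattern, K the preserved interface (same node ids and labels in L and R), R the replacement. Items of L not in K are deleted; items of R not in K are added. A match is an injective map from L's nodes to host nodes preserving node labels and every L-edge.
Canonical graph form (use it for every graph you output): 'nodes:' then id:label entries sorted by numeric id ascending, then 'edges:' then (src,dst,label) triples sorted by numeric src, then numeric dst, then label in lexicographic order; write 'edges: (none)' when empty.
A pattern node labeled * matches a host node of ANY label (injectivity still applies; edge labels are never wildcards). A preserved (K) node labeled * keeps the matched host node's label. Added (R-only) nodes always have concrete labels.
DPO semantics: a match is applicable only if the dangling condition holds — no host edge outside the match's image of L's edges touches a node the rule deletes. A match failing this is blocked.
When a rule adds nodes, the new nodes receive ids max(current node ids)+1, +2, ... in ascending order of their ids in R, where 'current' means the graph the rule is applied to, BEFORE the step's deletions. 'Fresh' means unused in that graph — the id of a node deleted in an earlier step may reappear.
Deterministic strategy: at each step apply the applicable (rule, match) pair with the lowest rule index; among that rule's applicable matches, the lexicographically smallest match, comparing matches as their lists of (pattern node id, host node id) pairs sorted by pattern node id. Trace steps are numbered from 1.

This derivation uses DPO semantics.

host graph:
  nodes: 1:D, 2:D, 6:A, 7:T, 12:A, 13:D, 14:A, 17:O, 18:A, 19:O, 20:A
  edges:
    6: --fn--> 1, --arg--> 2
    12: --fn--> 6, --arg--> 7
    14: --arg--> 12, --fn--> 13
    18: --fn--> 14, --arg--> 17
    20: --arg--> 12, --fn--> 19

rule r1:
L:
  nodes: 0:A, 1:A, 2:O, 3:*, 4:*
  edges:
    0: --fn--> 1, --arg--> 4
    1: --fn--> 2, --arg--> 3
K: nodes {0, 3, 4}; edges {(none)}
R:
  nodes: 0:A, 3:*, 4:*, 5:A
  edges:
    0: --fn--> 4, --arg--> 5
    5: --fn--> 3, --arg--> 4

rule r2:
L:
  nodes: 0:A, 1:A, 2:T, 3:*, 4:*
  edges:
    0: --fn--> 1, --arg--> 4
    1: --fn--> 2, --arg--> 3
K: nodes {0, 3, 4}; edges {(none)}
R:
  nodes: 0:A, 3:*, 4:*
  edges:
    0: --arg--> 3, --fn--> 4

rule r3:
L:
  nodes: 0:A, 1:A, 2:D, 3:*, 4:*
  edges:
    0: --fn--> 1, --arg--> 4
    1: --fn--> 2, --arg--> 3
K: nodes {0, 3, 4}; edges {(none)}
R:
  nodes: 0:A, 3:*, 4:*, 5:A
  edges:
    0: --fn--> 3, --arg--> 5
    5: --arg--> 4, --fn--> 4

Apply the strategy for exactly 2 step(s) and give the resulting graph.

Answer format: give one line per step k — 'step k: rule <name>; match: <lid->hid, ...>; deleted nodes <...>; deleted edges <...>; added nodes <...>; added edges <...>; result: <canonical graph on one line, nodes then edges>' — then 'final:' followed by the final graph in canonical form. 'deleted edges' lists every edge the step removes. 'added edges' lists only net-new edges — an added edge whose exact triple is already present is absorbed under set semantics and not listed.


step 1: rule r3; match: 0->12, 1->6, 2->1, 3->2, 4->7; deleted nodes 1, 6; deleted edges (6,1,fn); (6,2,arg); (12,6,fn); (12,7,arg); added nodes 21; added edges (12,2,fn); (12,21,arg); (21,7,arg); (21,7,fn); result: nodes: 2:D, 7:T, 12:A, 13:D, 14:A, 17:O, 18:A, 19:O, 20:A, 21:A edges: (12,2,fn); (12,21,arg); (14,12,arg); (14,13,fn); (18,14,fn); (18,17,arg); (20,12,arg); (20,19,fn); (21,7,arg); (21,7,fn)
step 2: rule r3; match: 0->18, 1->14, 2->13, 3->12, 4->17; deleted nodes 13, 14; deleted edges (14,12,arg); (14,13,fn); (18,14,fn); (18,17,arg); added nodes 22; added edges (18,12,fn); (18,22,arg); (22,17,arg); (22,17,fn); result: nodes: 2:D, 7:T, 12:A, 17:O, 18:A, 19:O, 20:A, 21:A, 22:A edges: (12,2,fn); (12,21,arg); (18,12,fn); (18,22,arg); (20,12,arg); (20,19,fn); (21,7,arg); (21,7,fn); (22,17,arg); (22,17,fn)
final:
nodes: 2:D, 7:T, 12:A, 17:O, 18:A, 19:O, 20:A, 21:A, 22:A
edges: (12,2,fn); (12,21,arg); (18,12,fn); (18,22,arg); (20,12,arg); (20,19,fn); (21,7,arg); (21,7,fn); (22,17,arg); (22,17,fn)


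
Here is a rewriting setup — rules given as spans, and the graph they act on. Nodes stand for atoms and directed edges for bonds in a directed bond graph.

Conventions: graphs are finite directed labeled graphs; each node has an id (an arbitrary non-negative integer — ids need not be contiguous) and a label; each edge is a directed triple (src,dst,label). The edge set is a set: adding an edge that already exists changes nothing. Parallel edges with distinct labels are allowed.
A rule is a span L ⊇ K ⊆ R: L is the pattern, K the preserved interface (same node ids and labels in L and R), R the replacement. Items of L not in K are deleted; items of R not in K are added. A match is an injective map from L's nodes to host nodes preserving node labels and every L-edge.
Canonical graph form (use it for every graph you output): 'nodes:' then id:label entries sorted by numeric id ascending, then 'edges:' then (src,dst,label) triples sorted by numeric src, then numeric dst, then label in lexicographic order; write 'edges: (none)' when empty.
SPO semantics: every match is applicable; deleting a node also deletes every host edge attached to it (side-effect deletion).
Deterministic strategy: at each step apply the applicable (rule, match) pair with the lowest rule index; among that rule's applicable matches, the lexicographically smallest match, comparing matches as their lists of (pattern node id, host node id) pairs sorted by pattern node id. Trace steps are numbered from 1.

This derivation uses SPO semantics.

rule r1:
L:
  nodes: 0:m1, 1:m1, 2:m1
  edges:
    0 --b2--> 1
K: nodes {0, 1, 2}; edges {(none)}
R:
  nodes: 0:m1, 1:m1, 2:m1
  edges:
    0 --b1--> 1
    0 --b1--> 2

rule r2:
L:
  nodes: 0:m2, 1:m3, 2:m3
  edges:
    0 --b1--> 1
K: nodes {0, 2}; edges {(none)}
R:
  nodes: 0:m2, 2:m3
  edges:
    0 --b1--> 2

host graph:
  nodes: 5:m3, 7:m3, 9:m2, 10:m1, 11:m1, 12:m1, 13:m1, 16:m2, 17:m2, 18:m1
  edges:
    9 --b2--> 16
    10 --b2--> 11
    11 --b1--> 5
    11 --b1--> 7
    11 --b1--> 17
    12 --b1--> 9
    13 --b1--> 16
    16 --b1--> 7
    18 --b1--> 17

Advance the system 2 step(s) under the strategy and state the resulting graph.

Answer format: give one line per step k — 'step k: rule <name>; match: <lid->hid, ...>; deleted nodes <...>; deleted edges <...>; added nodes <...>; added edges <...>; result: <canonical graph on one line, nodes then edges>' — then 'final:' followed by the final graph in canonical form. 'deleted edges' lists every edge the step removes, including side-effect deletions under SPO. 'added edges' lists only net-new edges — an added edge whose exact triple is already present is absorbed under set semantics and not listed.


step 1: rule r1; match: 0->10, 1->11, 2->12; deleted nodes (none); deleted edges (10,11,b2); added nodes (none); added edges (10,11,b1); (10,12,b1); result: nodes: 5:m3, 7:m3, 9:m2, 10:m1, 11:m1, 12:m1, 13:m1, 16:m2, 17:m2, 18:m1 edges: (9,16,b2); (10,11,b1); (10,12,b1); (11,5,b1); (11,7,b1); (11,17,b1); (12,9,b1); (13,16,b1); (16,7,b1); (18,17,b1)
step 2: rule r2; match: 0->16, 1->7, 2->5; deleted nodes 7; deleted edges (11,7,b1); (16,7,b1); added nodes (none); added edges (16,5,b1); result: nodes: 5:m3, 9:m2, 10:m1, 11:m1, 12:m1, 13:m1, 16:m2, 17:m2, 18:m1 edges: (9,16,b2); (10,11,b1); (10,12,b1); (11,5,b1); (11,17,b1); (12,9,b1); (13,16,b1); (16,5,b1); (18,17,b1)
final:
nodes: 5:m3, 9:m2, 10:m1, 11:m1, 12:m1, 13:m1, 16:m2, 17:m2, 18:m1
edges: (9,16,b2); (10,11,b1); (10,12,b1); (11,5,b1); (11,17,b1); (12,9,b1); (13,16,b1); (16,5,b1); (18,17,b1)


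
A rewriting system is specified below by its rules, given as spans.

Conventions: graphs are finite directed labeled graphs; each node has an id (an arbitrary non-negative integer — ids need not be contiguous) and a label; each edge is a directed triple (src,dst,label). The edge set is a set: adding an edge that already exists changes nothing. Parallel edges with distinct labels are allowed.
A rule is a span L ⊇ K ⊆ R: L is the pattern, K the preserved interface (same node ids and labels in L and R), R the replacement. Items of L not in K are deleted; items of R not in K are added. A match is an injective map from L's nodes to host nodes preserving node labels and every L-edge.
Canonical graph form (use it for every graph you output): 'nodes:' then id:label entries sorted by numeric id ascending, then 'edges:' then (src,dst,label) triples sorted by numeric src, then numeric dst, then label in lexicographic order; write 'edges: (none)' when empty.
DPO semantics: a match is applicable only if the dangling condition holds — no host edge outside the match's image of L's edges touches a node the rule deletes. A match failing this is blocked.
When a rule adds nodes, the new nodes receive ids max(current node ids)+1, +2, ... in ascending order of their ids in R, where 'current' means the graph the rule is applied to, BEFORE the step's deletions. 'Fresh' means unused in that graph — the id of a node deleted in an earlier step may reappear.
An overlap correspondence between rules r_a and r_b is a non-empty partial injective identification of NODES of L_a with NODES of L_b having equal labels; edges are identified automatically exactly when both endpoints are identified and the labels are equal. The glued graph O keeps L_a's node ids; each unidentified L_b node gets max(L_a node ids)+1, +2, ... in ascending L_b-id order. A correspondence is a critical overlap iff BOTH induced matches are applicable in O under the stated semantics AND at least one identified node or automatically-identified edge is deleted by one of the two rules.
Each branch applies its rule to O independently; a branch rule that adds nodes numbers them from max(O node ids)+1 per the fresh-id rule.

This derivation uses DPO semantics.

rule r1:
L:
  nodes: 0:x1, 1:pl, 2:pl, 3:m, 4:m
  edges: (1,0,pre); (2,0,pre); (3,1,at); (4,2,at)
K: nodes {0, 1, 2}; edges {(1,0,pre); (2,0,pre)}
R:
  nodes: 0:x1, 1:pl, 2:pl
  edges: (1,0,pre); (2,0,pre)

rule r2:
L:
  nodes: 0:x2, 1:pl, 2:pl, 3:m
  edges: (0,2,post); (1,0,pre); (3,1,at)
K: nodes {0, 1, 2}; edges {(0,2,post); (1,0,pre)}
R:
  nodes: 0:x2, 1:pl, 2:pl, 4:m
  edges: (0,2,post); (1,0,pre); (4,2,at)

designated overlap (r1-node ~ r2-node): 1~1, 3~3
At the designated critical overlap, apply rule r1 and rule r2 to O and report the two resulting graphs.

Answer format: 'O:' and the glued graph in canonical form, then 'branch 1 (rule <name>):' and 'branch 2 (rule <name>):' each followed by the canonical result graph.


O:
nodes: 0:x1, 1:pl, 2:pl, 3:m, 4:m, 5:x2, 6:pl
edges: (1,0,pre); (1,5,pre); (2,0,pre); (3,1,at); (4,2,at); (5,6,post)
branch 1 (rule r1):
nodes: 0:x1, 1:pl, 2:pl, 5:x2, 6:pl
edges: (1,0,pre); (1,5,pre); (2,0,pre); (5,6,post)
branch 2 (rule r2):
nodes: 0:x1, 1:pl, 2:pl, 4:m, 5:x2, 6:pl, 7:m
edges: (1,0,pre); (1,5,pre); (2,0,pre); (4,2,at); (5,6,post); (7,6,at)


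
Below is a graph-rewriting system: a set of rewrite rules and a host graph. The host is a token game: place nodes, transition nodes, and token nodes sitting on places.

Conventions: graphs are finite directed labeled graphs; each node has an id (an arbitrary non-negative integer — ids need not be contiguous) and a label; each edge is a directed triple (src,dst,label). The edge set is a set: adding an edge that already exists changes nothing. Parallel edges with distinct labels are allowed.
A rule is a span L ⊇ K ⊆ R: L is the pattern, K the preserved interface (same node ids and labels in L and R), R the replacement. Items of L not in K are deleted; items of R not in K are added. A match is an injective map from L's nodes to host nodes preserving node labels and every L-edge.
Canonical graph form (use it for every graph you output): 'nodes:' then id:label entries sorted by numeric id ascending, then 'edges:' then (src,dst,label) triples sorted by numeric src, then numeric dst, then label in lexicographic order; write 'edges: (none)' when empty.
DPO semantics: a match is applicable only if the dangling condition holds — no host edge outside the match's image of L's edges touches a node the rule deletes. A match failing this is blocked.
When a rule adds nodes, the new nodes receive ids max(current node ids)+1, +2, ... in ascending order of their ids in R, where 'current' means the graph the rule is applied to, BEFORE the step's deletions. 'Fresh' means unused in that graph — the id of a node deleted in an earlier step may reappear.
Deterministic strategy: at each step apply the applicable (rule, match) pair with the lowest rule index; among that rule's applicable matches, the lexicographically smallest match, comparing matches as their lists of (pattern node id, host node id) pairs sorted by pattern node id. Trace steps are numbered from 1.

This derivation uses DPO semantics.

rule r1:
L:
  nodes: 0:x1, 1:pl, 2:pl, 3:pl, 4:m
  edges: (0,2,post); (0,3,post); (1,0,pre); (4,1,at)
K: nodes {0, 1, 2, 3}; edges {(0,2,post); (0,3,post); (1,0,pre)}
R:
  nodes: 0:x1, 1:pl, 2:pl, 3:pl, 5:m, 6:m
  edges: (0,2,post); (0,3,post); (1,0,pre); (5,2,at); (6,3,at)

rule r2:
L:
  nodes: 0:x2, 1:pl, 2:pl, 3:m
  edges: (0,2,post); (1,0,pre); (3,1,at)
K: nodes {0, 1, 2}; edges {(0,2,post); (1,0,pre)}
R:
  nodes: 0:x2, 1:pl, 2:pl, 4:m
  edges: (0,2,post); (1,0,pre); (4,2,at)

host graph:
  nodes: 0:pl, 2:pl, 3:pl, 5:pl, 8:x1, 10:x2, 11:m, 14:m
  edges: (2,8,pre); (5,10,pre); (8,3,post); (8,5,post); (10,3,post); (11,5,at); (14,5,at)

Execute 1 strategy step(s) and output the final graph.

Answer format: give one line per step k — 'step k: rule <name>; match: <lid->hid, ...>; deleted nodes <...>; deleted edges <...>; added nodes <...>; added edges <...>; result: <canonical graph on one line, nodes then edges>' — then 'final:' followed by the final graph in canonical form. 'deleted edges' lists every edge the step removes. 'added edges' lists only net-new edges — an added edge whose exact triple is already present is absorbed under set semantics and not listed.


step 1: rule r2; match: 0->10, 1->5, 2->3, 3->11; deleted nodes 11; deleted edges (11,5,at); added nodes 15; added edges (15,3,at); result: nodes: 0:pl, 2:pl, 3:pl, 5:pl, 8:x1, 10:x2, 14:m, 15:m edges: (2,8,pre); (5,10,pre); (8,3,post); (8,5,post); (10,3,post); (14,5,at); (15,3,at)
final:
nodes: 0:pl, 2:pl, 3:pl, 5:pl, 8:x1, 10:x2, 14:m, 15:m
edges: (2,8,pre); (5,10,pre); (8,3,post); (8,5,post); (10,3,post); (14,5,at); (15,3,at)


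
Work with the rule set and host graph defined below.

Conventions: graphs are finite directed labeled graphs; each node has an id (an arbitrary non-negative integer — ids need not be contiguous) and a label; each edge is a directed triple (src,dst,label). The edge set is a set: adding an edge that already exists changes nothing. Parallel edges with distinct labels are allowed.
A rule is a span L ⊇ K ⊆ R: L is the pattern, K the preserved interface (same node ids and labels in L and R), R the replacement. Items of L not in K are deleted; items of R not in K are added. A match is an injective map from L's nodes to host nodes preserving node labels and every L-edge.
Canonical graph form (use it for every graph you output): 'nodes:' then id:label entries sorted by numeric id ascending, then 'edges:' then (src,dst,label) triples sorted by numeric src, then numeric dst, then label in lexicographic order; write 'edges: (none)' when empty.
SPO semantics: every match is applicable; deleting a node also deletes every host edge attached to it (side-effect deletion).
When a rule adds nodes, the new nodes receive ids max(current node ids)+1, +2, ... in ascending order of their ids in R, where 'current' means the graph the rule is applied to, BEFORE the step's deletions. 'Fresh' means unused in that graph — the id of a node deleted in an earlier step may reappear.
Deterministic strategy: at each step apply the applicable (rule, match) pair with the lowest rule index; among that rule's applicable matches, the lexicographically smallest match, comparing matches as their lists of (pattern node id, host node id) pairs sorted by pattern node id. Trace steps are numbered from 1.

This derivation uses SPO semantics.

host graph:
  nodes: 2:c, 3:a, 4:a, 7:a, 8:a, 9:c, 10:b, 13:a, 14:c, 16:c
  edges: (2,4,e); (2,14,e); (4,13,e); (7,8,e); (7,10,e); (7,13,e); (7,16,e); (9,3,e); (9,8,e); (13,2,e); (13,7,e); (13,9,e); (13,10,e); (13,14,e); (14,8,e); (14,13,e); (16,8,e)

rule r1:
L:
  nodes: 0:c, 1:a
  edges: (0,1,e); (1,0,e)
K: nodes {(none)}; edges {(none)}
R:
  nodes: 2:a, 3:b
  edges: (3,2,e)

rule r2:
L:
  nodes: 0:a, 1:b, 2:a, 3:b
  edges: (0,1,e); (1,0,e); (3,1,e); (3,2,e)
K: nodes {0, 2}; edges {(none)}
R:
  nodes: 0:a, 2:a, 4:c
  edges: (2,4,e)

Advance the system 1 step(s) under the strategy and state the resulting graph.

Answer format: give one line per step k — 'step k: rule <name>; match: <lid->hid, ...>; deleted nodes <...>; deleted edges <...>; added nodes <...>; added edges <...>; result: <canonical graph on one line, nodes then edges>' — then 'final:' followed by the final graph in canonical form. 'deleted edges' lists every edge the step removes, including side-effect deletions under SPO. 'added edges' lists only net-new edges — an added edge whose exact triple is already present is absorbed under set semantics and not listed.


step 1: rule r1; match: 0->14, 1->13; deleted nodes 13, 14; deleted edges (2,14,e); (4,13,e); (7,13,e); (13,2,e); (13,7,e); (13,9,e); (13,10,e); (13,14,e); (14,8,e); (14,13,e); added nodes 17, 18; added edges (18,17,e); result: nodes: 2:c, 3:a, 4:a, 7:a, 8:a, 9:c, 10:b, 16:c, 17:a, 18:b edges: (2,4,e); (7,8,e); (7,10,e); (7,16,e); (9,3,e); (9,8,e); (16,8,e); (18,17,e)
final:
nodes: 2:c, 3:a, 4:a, 7:a, 8:a, 9:c, 10:b, 16:c, 17:a, 18:b
edges: (2,4,e); (7,8,e); (7,10,e); (7,16,e); (9,3,e); (9,8,e); (16,8,e); (18,17,e)


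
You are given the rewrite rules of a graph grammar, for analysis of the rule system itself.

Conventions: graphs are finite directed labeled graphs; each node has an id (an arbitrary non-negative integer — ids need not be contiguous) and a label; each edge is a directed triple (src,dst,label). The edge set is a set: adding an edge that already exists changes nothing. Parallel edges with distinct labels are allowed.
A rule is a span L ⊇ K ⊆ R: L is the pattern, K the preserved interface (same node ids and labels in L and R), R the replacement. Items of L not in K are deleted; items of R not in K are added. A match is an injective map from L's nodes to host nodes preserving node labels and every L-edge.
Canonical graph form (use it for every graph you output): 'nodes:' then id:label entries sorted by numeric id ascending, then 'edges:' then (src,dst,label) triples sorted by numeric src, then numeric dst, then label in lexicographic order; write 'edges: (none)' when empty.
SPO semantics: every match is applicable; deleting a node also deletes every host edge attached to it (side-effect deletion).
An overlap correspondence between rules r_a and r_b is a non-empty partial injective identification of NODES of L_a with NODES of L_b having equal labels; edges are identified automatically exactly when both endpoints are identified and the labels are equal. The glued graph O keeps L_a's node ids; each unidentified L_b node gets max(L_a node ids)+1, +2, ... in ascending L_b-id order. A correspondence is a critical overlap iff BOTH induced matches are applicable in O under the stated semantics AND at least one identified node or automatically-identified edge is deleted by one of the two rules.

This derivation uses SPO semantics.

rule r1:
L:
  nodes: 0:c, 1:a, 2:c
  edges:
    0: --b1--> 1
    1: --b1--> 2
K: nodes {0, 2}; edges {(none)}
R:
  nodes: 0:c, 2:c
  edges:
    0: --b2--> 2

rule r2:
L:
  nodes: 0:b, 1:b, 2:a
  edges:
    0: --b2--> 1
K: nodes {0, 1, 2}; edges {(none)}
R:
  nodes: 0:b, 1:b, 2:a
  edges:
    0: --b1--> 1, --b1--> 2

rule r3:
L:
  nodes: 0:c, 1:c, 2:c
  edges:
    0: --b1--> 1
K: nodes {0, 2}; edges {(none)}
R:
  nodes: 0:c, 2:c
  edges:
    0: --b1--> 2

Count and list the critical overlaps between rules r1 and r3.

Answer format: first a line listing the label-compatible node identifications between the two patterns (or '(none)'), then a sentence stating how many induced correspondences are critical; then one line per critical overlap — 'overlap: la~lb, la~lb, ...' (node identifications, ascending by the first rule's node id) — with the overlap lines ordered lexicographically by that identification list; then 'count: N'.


label-compatible node identifications between L(r1) and L(r3): 0~0, 0~1, 0~2, 2~0, 2~1, 2~2
6 of the induced correspondences are critical overlaps of r1 and r3.
overlap: 0~0, 2~1
overlap: 0~1
overlap: 0~1, 2~0
overlap: 0~1, 2~2
overlap: 0~2, 2~1
overlap: 2~1
count: 6


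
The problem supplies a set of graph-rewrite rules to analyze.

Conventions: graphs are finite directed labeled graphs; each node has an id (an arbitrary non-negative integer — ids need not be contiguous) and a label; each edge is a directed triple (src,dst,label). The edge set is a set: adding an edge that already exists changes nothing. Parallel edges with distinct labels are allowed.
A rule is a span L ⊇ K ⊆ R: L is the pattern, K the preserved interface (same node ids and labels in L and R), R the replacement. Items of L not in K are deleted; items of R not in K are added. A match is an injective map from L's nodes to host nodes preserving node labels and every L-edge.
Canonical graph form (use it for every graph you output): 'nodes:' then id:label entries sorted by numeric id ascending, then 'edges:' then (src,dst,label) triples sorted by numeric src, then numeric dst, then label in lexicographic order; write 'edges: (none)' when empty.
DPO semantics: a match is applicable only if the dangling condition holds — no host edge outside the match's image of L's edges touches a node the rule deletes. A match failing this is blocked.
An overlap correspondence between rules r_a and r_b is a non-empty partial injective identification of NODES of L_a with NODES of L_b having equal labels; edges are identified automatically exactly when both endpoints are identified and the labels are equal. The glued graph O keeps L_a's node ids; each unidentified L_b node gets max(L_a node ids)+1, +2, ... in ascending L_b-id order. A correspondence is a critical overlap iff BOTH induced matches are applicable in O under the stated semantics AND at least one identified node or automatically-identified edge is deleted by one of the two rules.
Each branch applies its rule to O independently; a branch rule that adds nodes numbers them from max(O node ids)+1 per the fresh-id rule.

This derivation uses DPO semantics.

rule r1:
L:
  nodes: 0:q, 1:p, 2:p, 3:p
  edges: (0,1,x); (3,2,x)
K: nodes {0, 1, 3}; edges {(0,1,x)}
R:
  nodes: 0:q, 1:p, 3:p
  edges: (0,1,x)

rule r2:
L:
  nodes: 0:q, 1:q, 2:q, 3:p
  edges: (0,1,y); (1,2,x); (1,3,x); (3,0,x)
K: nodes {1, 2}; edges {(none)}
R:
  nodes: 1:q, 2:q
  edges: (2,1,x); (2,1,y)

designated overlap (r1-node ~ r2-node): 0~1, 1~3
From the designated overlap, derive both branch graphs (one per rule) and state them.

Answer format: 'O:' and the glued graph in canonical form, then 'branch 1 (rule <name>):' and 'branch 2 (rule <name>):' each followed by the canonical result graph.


O:
nodes: 0:q, 1:p, 2:p, 3:p, 4:q, 5:q
edges: (0,1,x); (0,5,x); (1,4,x); (3,2,x); (4,0,y)
branch 1 (rule r1):
nodes: 0:q, 1:p, 3:p, 4:q, 5:q
edges: (0,1,x); (0,5,x); (1,4,x); (4,0,y)
branch 2 (rule r2):
nodes: 0:q, 2:p, 3:p, 5:q
edges: (3,2,x); (5,0,x); (5,0,y)


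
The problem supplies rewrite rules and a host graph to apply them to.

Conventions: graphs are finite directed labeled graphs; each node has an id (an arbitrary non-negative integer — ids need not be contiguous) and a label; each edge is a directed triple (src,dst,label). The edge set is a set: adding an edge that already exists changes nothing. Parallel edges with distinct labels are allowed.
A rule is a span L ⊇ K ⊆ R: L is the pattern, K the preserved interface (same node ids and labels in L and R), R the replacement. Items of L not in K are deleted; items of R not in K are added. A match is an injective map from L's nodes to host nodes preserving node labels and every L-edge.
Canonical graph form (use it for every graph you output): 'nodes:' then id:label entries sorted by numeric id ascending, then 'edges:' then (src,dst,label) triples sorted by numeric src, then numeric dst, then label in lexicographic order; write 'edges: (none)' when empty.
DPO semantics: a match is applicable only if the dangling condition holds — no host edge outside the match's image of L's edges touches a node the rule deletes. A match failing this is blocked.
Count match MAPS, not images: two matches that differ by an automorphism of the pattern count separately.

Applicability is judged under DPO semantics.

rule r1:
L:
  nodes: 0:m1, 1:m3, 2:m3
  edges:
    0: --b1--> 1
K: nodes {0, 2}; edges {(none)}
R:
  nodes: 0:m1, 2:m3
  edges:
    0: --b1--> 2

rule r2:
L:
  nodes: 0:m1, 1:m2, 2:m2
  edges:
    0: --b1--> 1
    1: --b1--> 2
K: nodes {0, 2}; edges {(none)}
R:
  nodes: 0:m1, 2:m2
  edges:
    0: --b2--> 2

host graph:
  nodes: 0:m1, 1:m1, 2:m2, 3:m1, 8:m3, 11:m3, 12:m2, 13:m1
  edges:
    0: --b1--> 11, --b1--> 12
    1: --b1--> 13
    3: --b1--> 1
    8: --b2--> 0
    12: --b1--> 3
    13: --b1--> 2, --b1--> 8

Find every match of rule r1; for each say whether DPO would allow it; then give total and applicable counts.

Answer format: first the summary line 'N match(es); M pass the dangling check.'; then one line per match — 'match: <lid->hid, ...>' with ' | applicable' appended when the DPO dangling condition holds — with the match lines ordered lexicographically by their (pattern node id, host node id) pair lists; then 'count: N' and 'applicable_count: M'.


2 match(es); 1 pass the dangling check.
match: 0->0, 1->11, 2->8 | applicable
match: 0->13, 1->8, 2->11
count: 2
applicable_count: 1


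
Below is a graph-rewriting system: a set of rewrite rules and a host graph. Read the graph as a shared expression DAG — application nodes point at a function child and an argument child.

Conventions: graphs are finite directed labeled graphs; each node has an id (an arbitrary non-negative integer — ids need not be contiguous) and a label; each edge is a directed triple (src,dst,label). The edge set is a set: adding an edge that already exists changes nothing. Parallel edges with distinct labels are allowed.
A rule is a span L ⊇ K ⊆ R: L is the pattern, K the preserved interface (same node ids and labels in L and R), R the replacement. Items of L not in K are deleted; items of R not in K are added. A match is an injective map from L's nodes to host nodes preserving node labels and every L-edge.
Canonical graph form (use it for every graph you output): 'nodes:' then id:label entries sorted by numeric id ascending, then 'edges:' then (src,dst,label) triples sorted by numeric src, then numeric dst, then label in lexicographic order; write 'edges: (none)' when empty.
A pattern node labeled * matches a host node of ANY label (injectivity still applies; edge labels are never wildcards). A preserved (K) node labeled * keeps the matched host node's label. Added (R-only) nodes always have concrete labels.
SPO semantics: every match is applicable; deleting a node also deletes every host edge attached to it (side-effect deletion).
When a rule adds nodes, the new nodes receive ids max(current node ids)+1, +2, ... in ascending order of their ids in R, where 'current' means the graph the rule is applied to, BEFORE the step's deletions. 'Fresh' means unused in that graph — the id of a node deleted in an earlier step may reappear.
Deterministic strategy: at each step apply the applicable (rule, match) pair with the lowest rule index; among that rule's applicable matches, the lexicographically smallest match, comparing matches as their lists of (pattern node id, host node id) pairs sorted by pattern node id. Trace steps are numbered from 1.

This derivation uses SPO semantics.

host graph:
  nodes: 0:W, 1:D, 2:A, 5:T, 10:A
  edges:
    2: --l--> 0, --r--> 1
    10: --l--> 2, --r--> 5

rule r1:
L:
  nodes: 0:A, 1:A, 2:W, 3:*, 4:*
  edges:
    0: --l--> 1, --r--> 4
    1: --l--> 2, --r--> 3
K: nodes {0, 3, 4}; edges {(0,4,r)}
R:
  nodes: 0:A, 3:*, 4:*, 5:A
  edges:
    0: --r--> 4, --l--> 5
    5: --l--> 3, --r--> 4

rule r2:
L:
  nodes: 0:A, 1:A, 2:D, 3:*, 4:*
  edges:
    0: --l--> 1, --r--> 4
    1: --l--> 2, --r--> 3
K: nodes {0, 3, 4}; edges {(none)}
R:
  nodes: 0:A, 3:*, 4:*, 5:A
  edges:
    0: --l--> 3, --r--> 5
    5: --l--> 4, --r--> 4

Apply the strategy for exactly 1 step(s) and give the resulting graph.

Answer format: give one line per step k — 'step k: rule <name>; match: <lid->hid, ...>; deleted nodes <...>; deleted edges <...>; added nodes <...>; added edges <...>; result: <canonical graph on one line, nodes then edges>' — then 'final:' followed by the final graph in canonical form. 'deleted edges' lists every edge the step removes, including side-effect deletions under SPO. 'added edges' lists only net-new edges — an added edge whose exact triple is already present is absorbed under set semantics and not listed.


step 1: rule r1; match: 0->10, 1->2, 2->0, 3->1, 4->5; deleted nodes 0, 2; deleted edges (2,0,l); (2,1,r); (10,2,l); added nodes 11; added edges (10,11,l); (11,1,l); (11,5,r); result: nodes: 1:D, 5:T, 10:A, 11:A edges: (10,5,r); (10,11,l); (11,1,l); (11,5,r)
final:
nodes: 1:D, 5:T, 10:A, 11:A
edges: (10,5,r); (10,11,l); (11,1,l); (11,5,r)


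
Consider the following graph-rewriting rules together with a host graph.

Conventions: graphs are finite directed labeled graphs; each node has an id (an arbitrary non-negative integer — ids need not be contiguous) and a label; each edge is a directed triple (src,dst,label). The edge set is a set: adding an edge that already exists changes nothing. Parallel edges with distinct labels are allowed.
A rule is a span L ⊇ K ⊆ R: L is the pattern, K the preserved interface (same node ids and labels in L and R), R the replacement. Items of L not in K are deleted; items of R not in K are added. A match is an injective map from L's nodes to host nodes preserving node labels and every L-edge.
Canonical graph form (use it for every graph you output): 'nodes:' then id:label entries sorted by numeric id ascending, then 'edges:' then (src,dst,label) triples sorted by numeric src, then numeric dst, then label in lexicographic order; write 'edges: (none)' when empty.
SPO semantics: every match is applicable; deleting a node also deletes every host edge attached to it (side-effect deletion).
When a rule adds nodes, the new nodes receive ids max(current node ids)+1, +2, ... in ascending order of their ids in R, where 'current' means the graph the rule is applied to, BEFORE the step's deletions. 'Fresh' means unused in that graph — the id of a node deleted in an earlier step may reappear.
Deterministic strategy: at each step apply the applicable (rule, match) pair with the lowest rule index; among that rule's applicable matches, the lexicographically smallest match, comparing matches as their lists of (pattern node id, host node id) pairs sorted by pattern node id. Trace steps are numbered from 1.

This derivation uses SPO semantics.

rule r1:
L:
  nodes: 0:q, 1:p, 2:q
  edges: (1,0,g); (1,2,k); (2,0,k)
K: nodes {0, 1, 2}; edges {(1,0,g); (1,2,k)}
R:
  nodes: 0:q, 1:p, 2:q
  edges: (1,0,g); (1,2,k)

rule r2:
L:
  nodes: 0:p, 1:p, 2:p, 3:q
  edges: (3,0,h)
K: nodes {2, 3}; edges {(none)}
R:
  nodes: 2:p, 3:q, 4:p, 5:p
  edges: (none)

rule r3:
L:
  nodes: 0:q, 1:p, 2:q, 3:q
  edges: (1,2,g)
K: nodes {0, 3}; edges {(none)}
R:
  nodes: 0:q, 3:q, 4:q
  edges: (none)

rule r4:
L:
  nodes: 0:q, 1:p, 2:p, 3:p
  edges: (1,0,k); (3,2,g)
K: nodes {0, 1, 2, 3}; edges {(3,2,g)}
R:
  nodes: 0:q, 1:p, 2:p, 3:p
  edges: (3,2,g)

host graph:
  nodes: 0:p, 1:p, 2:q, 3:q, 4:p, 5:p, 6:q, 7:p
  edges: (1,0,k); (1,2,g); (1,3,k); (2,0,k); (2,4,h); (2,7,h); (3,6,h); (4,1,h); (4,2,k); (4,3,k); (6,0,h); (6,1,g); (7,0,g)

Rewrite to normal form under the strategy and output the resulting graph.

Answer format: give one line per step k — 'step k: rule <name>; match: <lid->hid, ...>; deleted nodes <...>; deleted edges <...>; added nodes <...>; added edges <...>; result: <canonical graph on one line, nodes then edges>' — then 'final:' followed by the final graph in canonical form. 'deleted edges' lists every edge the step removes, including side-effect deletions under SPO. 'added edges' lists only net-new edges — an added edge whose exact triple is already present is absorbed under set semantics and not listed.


step 1: rule r2; match: 0->0, 1->1, 2->4, 3->6; deleted nodes 0, 1; deleted edges (1,0,k); (1,2,g); (1,3,k); (2,0,k); (4,1,h); (6,0,h); (6,1,g); (7,0,g); added nodes 8, 9; added edges (none); result: nodes: 2:q, 3:q, 4:p, 5:p, 6:q, 7:p, 8:p, 9:p edges: (2,4,h); (2,7,h); (3,6,h); (4,2,k); (4,3,k)
step 2: rule r2; match: 0->4, 1->5, 2->7, 3->2; deleted nodes 4, 5; deleted edges (2,4,h); (4,2,k); (4,3,k); added nodes 10, 11; added edges (none); result: nodes: 2:q, 3:q, 6:q, 7:p, 8:p, 9:p, 10:p, 11:p edges: (2,7,h); (3,6,h)
step 3: rule r2; match: 0->7, 1->8, 2->9, 3->2; deleted nodes 7, 8; deleted edges (2,7,h); added nodes 12, 13; added edges (none); result: nodes: 2:q, 3:q, 6:q, 9:p, 10:p, 11:p, 12:p, 13:p edges: (3,6,h)
final:
nodes: 2:q, 3:q, 6:q, 9:p, 10:p, 11:p, 12:p, 13:p
edges: (3,6,h)


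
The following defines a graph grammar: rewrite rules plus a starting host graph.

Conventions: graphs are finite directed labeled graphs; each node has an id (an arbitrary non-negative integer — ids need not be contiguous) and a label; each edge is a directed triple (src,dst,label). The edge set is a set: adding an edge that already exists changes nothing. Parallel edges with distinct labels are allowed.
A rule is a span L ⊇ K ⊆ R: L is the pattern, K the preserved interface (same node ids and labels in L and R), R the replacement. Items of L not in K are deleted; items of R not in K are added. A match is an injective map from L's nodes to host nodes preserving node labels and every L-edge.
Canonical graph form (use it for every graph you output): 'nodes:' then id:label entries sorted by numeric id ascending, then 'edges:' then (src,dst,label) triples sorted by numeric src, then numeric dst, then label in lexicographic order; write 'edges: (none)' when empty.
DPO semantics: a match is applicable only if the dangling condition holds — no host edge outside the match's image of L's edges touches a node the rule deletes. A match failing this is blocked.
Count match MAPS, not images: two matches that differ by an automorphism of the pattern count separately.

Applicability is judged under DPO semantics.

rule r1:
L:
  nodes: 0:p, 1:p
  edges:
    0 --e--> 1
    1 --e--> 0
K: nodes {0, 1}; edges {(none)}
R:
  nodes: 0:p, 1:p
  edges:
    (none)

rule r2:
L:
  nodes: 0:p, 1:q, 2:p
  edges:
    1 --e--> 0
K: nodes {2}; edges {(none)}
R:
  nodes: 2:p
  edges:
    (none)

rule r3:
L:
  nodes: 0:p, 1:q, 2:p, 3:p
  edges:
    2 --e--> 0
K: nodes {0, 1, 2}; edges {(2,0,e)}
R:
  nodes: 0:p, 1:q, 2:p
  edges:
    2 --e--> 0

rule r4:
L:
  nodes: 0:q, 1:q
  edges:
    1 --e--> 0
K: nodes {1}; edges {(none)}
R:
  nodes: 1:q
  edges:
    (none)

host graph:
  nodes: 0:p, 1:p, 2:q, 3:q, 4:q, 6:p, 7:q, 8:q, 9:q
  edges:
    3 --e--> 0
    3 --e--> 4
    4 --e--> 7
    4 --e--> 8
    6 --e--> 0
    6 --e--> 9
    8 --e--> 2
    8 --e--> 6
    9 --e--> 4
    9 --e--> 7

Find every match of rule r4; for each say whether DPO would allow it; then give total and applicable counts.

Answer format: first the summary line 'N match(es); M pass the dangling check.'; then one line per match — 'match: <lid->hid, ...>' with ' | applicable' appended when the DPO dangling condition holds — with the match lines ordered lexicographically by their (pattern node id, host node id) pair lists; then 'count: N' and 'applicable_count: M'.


6 match(es); 1 pass the dangling check.
match: 0->2, 1->8 | applicable
match: 0->4, 1->3
match: 0->4, 1->9
match: 0->7, 1->4
match: 0->7, 1->9
match: 0->8, 1->4
count: 6
applicable_count: 1
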